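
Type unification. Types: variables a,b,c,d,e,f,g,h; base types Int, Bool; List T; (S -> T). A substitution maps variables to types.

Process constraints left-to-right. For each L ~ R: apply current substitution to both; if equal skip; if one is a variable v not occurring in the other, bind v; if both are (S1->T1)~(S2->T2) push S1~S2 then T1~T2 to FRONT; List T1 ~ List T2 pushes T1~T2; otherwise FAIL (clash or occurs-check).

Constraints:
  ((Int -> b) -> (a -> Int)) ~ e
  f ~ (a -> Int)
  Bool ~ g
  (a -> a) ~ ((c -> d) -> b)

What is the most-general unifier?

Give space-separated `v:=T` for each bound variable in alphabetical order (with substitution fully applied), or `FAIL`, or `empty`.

step 1: unify ((Int -> b) -> (a -> Int)) ~ e  [subst: {-} | 3 pending]
  bind e := ((Int -> b) -> (a -> Int))
step 2: unify f ~ (a -> Int)  [subst: {e:=((Int -> b) -> (a -> Int))} | 2 pending]
  bind f := (a -> Int)
step 3: unify Bool ~ g  [subst: {e:=((Int -> b) -> (a -> Int)), f:=(a -> Int)} | 1 pending]
  bind g := Bool
step 4: unify (a -> a) ~ ((c -> d) -> b)  [subst: {e:=((Int -> b) -> (a -> Int)), f:=(a -> Int), g:=Bool} | 0 pending]
  -> decompose arrow: push a~(c -> d), a~b
step 5: unify a ~ (c -> d)  [subst: {e:=((Int -> b) -> (a -> Int)), f:=(a -> Int), g:=Bool} | 1 pending]
  bind a := (c -> d)
step 6: unify (c -> d) ~ b  [subst: {e:=((Int -> b) -> (a -> Int)), f:=(a -> Int), g:=Bool, a:=(c -> d)} | 0 pending]
  bind b := (c -> d)

Answer: a:=(c -> d) b:=(c -> d) e:=((Int -> (c -> d)) -> ((c -> d) -> Int)) f:=((c -> d) -> Int) g:=Bool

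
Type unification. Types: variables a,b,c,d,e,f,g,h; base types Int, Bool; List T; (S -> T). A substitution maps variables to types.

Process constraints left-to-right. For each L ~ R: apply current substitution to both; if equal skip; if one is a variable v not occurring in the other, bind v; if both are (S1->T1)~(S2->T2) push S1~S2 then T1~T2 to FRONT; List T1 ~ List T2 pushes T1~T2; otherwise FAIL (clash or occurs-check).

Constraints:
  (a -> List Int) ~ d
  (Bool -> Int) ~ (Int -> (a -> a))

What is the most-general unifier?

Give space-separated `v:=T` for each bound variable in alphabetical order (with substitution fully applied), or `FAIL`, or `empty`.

step 1: unify (a -> List Int) ~ d  [subst: {-} | 1 pending]
  bind d := (a -> List Int)
step 2: unify (Bool -> Int) ~ (Int -> (a -> a))  [subst: {d:=(a -> List Int)} | 0 pending]
  -> decompose arrow: push Bool~Int, Int~(a -> a)
step 3: unify Bool ~ Int  [subst: {d:=(a -> List Int)} | 1 pending]
  clash: Bool vs Int

Answer: FAIL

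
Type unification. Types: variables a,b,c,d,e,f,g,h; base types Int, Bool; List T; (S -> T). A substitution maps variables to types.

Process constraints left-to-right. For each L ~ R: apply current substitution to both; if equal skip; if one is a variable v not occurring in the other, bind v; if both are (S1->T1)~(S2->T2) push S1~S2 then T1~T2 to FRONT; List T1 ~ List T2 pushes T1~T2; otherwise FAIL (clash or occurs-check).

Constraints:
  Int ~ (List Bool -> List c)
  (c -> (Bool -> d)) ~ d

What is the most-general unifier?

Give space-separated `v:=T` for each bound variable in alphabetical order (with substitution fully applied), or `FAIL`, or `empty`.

Answer: FAIL

Derivation:
step 1: unify Int ~ (List Bool -> List c)  [subst: {-} | 1 pending]
  clash: Int vs (List Bool -> List c)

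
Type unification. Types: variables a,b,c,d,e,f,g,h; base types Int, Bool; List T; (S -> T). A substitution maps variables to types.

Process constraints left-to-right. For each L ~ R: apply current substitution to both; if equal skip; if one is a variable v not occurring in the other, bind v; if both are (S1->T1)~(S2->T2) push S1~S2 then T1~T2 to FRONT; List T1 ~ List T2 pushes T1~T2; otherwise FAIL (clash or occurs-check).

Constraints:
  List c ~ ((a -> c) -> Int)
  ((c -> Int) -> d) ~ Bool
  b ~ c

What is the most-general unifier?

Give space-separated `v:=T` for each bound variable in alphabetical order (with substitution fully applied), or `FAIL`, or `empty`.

step 1: unify List c ~ ((a -> c) -> Int)  [subst: {-} | 2 pending]
  clash: List c vs ((a -> c) -> Int)

Answer: FAIL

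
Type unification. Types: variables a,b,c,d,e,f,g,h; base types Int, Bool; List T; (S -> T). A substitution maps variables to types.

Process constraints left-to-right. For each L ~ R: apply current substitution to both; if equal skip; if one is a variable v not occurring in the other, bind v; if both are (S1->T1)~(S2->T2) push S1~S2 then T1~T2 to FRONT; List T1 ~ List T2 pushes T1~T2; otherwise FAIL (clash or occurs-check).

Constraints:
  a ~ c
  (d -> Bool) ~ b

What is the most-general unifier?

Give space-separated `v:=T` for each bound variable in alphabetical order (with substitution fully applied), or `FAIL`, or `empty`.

step 1: unify a ~ c  [subst: {-} | 1 pending]
  bind a := c
step 2: unify (d -> Bool) ~ b  [subst: {a:=c} | 0 pending]
  bind b := (d -> Bool)

Answer: a:=c b:=(d -> Bool)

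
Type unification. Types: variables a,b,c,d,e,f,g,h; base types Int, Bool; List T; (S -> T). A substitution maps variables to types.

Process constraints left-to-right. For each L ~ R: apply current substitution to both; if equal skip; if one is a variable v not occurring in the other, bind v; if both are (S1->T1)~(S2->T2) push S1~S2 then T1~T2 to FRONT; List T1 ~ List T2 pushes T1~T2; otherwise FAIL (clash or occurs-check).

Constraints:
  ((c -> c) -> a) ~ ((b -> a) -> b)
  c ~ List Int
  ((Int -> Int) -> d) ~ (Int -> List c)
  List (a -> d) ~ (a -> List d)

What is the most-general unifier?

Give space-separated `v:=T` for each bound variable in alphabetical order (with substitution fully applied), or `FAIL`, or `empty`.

step 1: unify ((c -> c) -> a) ~ ((b -> a) -> b)  [subst: {-} | 3 pending]
  -> decompose arrow: push (c -> c)~(b -> a), a~b
step 2: unify (c -> c) ~ (b -> a)  [subst: {-} | 4 pending]
  -> decompose arrow: push c~b, c~a
step 3: unify c ~ b  [subst: {-} | 5 pending]
  bind c := b
step 4: unify b ~ a  [subst: {c:=b} | 4 pending]
  bind b := a
step 5: unify a ~ a  [subst: {c:=b, b:=a} | 3 pending]
  -> identical, skip
step 6: unify a ~ List Int  [subst: {c:=b, b:=a} | 2 pending]
  bind a := List Int
step 7: unify ((Int -> Int) -> d) ~ (Int -> List List Int)  [subst: {c:=b, b:=a, a:=List Int} | 1 pending]
  -> decompose arrow: push (Int -> Int)~Int, d~List List Int
step 8: unify (Int -> Int) ~ Int  [subst: {c:=b, b:=a, a:=List Int} | 2 pending]
  clash: (Int -> Int) vs Int

Answer: FAIL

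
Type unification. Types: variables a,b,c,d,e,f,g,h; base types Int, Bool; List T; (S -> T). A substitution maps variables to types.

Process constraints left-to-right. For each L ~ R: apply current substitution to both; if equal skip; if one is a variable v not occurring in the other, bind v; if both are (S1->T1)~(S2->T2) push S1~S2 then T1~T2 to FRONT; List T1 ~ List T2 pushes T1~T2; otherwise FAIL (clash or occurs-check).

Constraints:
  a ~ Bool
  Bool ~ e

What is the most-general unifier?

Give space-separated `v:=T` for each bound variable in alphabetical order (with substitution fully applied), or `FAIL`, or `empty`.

step 1: unify a ~ Bool  [subst: {-} | 1 pending]
  bind a := Bool
step 2: unify Bool ~ e  [subst: {a:=Bool} | 0 pending]
  bind e := Bool

Answer: a:=Bool e:=Bool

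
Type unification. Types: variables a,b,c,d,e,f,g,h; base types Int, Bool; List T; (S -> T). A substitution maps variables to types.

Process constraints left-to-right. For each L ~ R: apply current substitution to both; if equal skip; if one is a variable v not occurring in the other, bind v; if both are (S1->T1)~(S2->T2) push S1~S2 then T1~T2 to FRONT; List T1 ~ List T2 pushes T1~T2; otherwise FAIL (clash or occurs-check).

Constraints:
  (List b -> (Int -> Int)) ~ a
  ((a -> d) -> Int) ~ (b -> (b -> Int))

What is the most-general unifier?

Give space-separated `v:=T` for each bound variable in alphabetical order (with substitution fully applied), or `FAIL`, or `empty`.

Answer: FAIL

Derivation:
step 1: unify (List b -> (Int -> Int)) ~ a  [subst: {-} | 1 pending]
  bind a := (List b -> (Int -> Int))
step 2: unify (((List b -> (Int -> Int)) -> d) -> Int) ~ (b -> (b -> Int))  [subst: {a:=(List b -> (Int -> Int))} | 0 pending]
  -> decompose arrow: push ((List b -> (Int -> Int)) -> d)~b, Int~(b -> Int)
step 3: unify ((List b -> (Int -> Int)) -> d) ~ b  [subst: {a:=(List b -> (Int -> Int))} | 1 pending]
  occurs-check fail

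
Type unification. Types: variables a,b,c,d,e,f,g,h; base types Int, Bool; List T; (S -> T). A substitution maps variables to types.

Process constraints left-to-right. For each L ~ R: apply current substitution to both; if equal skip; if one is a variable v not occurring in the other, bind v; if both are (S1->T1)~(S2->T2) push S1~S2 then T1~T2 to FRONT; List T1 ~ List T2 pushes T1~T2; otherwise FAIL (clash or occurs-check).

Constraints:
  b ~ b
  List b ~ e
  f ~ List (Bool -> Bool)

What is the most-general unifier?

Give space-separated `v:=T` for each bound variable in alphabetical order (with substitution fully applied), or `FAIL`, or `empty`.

Answer: e:=List b f:=List (Bool -> Bool)

Derivation:
step 1: unify b ~ b  [subst: {-} | 2 pending]
  -> identical, skip
step 2: unify List b ~ e  [subst: {-} | 1 pending]
  bind e := List b
step 3: unify f ~ List (Bool -> Bool)  [subst: {e:=List b} | 0 pending]
  bind f := List (Bool -> Bool)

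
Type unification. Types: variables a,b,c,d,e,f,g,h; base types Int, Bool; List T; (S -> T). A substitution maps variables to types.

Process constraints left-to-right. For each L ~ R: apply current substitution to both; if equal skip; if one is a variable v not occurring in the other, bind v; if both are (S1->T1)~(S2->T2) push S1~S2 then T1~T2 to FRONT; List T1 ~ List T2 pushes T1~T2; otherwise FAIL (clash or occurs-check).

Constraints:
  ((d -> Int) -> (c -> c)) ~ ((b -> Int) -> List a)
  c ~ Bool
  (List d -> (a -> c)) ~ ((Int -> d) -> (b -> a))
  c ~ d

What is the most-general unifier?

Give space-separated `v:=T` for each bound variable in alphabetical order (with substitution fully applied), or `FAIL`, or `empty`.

step 1: unify ((d -> Int) -> (c -> c)) ~ ((b -> Int) -> List a)  [subst: {-} | 3 pending]
  -> decompose arrow: push (d -> Int)~(b -> Int), (c -> c)~List a
step 2: unify (d -> Int) ~ (b -> Int)  [subst: {-} | 4 pending]
  -> decompose arrow: push d~b, Int~Int
step 3: unify d ~ b  [subst: {-} | 5 pending]
  bind d := b
step 4: unify Int ~ Int  [subst: {d:=b} | 4 pending]
  -> identical, skip
step 5: unify (c -> c) ~ List a  [subst: {d:=b} | 3 pending]
  clash: (c -> c) vs List a

Answer: FAIL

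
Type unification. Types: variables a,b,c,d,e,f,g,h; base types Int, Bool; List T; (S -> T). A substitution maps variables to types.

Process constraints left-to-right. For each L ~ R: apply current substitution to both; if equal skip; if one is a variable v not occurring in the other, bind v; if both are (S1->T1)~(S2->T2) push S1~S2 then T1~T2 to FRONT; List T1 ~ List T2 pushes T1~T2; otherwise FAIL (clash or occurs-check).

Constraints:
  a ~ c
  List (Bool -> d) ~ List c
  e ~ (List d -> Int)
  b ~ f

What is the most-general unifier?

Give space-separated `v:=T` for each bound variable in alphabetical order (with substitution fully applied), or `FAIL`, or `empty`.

step 1: unify a ~ c  [subst: {-} | 3 pending]
  bind a := c
step 2: unify List (Bool -> d) ~ List c  [subst: {a:=c} | 2 pending]
  -> decompose List: push (Bool -> d)~c
step 3: unify (Bool -> d) ~ c  [subst: {a:=c} | 2 pending]
  bind c := (Bool -> d)
step 4: unify e ~ (List d -> Int)  [subst: {a:=c, c:=(Bool -> d)} | 1 pending]
  bind e := (List d -> Int)
step 5: unify b ~ f  [subst: {a:=c, c:=(Bool -> d), e:=(List d -> Int)} | 0 pending]
  bind b := f

Answer: a:=(Bool -> d) b:=f c:=(Bool -> d) e:=(List d -> Int)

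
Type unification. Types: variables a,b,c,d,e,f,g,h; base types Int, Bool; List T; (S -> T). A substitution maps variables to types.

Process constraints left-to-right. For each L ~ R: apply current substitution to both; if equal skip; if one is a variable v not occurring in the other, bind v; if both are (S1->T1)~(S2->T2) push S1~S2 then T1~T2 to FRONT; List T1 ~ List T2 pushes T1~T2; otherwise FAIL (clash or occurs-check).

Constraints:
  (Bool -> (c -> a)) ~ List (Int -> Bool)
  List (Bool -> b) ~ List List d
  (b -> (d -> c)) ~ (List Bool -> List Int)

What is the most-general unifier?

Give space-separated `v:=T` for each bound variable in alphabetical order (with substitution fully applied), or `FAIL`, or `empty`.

Answer: FAIL

Derivation:
step 1: unify (Bool -> (c -> a)) ~ List (Int -> Bool)  [subst: {-} | 2 pending]
  clash: (Bool -> (c -> a)) vs List (Int -> Bool)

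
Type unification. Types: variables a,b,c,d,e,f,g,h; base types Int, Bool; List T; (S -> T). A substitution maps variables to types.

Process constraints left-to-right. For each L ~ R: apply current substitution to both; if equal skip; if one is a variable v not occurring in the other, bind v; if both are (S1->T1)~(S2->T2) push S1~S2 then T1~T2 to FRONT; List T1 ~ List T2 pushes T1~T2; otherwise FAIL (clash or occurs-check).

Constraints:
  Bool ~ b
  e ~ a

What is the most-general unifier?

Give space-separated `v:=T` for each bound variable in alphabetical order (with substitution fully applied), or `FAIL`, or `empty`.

step 1: unify Bool ~ b  [subst: {-} | 1 pending]
  bind b := Bool
step 2: unify e ~ a  [subst: {b:=Bool} | 0 pending]
  bind e := a

Answer: b:=Bool e:=a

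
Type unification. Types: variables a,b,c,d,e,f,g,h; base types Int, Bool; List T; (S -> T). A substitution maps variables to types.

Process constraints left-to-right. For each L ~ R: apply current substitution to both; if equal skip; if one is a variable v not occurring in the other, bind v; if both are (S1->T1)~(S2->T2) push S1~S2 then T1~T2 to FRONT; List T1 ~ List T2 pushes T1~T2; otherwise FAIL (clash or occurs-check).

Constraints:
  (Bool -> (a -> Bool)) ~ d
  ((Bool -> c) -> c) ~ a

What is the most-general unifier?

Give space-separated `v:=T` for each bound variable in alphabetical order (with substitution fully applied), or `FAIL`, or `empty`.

step 1: unify (Bool -> (a -> Bool)) ~ d  [subst: {-} | 1 pending]
  bind d := (Bool -> (a -> Bool))
step 2: unify ((Bool -> c) -> c) ~ a  [subst: {d:=(Bool -> (a -> Bool))} | 0 pending]
  bind a := ((Bool -> c) -> c)

Answer: a:=((Bool -> c) -> c) d:=(Bool -> (((Bool -> c) -> c) -> Bool))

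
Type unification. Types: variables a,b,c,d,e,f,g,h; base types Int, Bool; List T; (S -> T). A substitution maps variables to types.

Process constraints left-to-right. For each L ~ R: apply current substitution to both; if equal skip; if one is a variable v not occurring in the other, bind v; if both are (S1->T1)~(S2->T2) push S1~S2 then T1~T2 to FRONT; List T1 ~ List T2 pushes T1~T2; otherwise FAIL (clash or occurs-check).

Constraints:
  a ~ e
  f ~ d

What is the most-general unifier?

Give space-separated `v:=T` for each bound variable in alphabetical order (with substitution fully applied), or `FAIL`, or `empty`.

step 1: unify a ~ e  [subst: {-} | 1 pending]
  bind a := e
step 2: unify f ~ d  [subst: {a:=e} | 0 pending]
  bind f := d

Answer: a:=e f:=d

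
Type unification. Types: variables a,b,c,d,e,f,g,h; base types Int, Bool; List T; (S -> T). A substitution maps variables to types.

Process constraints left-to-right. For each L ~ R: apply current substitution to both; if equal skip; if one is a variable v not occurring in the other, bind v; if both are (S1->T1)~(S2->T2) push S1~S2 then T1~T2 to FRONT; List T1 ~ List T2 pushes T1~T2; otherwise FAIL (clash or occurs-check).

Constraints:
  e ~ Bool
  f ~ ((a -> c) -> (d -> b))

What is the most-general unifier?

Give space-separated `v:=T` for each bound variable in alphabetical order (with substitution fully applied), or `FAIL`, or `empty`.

Answer: e:=Bool f:=((a -> c) -> (d -> b))

Derivation:
step 1: unify e ~ Bool  [subst: {-} | 1 pending]
  bind e := Bool
step 2: unify f ~ ((a -> c) -> (d -> b))  [subst: {e:=Bool} | 0 pending]
  bind f := ((a -> c) -> (d -> b))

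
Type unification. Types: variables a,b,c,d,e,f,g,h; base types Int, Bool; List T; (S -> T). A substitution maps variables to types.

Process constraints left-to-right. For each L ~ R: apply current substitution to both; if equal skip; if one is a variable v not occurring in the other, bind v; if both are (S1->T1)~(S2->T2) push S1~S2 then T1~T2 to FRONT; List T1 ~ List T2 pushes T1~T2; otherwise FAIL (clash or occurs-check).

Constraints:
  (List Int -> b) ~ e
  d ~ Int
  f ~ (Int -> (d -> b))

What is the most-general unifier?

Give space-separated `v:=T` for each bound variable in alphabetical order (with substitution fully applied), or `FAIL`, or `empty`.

step 1: unify (List Int -> b) ~ e  [subst: {-} | 2 pending]
  bind e := (List Int -> b)
step 2: unify d ~ Int  [subst: {e:=(List Int -> b)} | 1 pending]
  bind d := Int
step 3: unify f ~ (Int -> (Int -> b))  [subst: {e:=(List Int -> b), d:=Int} | 0 pending]
  bind f := (Int -> (Int -> b))

Answer: d:=Int e:=(List Int -> b) f:=(Int -> (Int -> b))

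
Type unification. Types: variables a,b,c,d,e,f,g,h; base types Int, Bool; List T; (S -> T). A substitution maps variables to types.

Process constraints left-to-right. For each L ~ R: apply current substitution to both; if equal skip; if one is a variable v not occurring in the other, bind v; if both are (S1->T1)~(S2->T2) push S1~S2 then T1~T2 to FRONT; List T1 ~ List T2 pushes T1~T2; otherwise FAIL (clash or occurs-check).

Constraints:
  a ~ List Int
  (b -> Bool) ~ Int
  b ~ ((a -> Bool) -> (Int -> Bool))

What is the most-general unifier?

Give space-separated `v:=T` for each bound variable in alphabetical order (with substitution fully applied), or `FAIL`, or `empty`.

step 1: unify a ~ List Int  [subst: {-} | 2 pending]
  bind a := List Int
step 2: unify (b -> Bool) ~ Int  [subst: {a:=List Int} | 1 pending]
  clash: (b -> Bool) vs Int

Answer: FAIL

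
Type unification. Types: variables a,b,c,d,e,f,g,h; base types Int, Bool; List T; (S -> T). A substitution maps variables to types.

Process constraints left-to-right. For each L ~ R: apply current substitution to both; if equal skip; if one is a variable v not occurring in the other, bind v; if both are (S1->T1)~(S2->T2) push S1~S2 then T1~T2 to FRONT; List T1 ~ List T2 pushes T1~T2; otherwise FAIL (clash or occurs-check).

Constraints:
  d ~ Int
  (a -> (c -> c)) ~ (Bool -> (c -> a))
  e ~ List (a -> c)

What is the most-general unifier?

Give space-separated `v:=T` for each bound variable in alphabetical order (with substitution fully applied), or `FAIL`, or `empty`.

Answer: a:=Bool c:=Bool d:=Int e:=List (Bool -> Bool)

Derivation:
step 1: unify d ~ Int  [subst: {-} | 2 pending]
  bind d := Int
step 2: unify (a -> (c -> c)) ~ (Bool -> (c -> a))  [subst: {d:=Int} | 1 pending]
  -> decompose arrow: push a~Bool, (c -> c)~(c -> a)
step 3: unify a ~ Bool  [subst: {d:=Int} | 2 pending]
  bind a := Bool
step 4: unify (c -> c) ~ (c -> Bool)  [subst: {d:=Int, a:=Bool} | 1 pending]
  -> decompose arrow: push c~c, c~Bool
step 5: unify c ~ c  [subst: {d:=Int, a:=Bool} | 2 pending]
  -> identical, skip
step 6: unify c ~ Bool  [subst: {d:=Int, a:=Bool} | 1 pending]
  bind c := Bool
step 7: unify e ~ List (Bool -> Bool)  [subst: {d:=Int, a:=Bool, c:=Bool} | 0 pending]
  bind e := List (Bool -> Bool)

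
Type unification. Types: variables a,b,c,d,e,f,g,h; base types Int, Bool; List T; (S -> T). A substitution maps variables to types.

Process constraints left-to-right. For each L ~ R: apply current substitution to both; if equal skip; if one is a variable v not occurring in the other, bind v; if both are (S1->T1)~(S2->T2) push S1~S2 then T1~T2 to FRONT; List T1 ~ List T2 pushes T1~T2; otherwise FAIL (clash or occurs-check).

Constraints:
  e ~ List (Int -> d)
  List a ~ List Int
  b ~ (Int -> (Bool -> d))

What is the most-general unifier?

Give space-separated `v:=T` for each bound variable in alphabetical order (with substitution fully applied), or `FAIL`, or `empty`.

Answer: a:=Int b:=(Int -> (Bool -> d)) e:=List (Int -> d)

Derivation:
step 1: unify e ~ List (Int -> d)  [subst: {-} | 2 pending]
  bind e := List (Int -> d)
step 2: unify List a ~ List Int  [subst: {e:=List (Int -> d)} | 1 pending]
  -> decompose List: push a~Int
step 3: unify a ~ Int  [subst: {e:=List (Int -> d)} | 1 pending]
  bind a := Int
step 4: unify b ~ (Int -> (Bool -> d))  [subst: {e:=List (Int -> d), a:=Int} | 0 pending]
  bind b := (Int -> (Bool -> d))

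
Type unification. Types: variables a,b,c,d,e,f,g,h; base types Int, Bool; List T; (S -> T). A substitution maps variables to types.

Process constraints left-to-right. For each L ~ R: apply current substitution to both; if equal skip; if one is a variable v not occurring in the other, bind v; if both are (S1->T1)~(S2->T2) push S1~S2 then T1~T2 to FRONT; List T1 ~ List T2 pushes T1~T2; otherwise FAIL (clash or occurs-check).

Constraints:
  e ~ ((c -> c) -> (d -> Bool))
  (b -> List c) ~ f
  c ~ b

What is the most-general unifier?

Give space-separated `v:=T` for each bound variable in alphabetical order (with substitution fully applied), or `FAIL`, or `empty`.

Answer: c:=b e:=((b -> b) -> (d -> Bool)) f:=(b -> List b)

Derivation:
step 1: unify e ~ ((c -> c) -> (d -> Bool))  [subst: {-} | 2 pending]
  bind e := ((c -> c) -> (d -> Bool))
step 2: unify (b -> List c) ~ f  [subst: {e:=((c -> c) -> (d -> Bool))} | 1 pending]
  bind f := (b -> List c)
step 3: unify c ~ b  [subst: {e:=((c -> c) -> (d -> Bool)), f:=(b -> List c)} | 0 pending]
  bind c := b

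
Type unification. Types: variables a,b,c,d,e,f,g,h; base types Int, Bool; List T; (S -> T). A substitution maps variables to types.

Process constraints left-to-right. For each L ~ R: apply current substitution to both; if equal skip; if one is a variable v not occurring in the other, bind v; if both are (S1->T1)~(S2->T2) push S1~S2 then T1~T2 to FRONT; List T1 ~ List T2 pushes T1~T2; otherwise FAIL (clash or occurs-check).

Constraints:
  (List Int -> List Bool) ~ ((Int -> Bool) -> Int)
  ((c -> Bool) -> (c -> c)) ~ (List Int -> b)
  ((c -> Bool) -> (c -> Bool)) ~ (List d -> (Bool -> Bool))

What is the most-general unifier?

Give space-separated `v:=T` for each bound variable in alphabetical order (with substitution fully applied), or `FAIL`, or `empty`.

Answer: FAIL

Derivation:
step 1: unify (List Int -> List Bool) ~ ((Int -> Bool) -> Int)  [subst: {-} | 2 pending]
  -> decompose arrow: push List Int~(Int -> Bool), List Bool~Int
step 2: unify List Int ~ (Int -> Bool)  [subst: {-} | 3 pending]
  clash: List Int vs (Int -> Bool)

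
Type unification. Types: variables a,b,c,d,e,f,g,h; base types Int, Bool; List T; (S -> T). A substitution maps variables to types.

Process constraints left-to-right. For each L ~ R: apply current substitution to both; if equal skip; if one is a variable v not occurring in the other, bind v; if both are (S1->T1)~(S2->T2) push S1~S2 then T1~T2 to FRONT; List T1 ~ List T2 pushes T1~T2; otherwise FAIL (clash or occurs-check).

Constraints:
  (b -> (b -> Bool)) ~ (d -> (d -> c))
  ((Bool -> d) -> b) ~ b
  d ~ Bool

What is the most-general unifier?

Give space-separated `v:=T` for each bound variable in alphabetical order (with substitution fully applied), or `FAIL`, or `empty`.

Answer: FAIL

Derivation:
step 1: unify (b -> (b -> Bool)) ~ (d -> (d -> c))  [subst: {-} | 2 pending]
  -> decompose arrow: push b~d, (b -> Bool)~(d -> c)
step 2: unify b ~ d  [subst: {-} | 3 pending]
  bind b := d
step 3: unify (d -> Bool) ~ (d -> c)  [subst: {b:=d} | 2 pending]
  -> decompose arrow: push d~d, Bool~c
step 4: unify d ~ d  [subst: {b:=d} | 3 pending]
  -> identical, skip
step 5: unify Bool ~ c  [subst: {b:=d} | 2 pending]
  bind c := Bool
step 6: unify ((Bool -> d) -> d) ~ d  [subst: {b:=d, c:=Bool} | 1 pending]
  occurs-check fail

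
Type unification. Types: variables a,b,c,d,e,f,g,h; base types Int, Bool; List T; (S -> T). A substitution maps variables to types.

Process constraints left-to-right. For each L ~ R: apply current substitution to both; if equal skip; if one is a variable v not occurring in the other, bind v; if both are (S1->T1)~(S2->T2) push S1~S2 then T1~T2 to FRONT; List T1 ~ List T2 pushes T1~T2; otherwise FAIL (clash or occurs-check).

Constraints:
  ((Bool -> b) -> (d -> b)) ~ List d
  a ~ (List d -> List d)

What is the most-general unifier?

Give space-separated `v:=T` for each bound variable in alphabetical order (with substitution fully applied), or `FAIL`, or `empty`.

step 1: unify ((Bool -> b) -> (d -> b)) ~ List d  [subst: {-} | 1 pending]
  clash: ((Bool -> b) -> (d -> b)) vs List d

Answer: FAIL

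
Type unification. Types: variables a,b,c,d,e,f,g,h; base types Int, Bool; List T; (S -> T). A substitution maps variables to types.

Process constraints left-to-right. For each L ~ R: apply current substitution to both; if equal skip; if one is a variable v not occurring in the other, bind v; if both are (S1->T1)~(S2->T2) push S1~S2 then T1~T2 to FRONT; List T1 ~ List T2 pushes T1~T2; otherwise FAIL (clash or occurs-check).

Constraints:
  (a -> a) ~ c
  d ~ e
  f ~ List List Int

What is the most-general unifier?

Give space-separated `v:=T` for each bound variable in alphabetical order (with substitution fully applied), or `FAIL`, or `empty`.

Answer: c:=(a -> a) d:=e f:=List List Int

Derivation:
step 1: unify (a -> a) ~ c  [subst: {-} | 2 pending]
  bind c := (a -> a)
step 2: unify d ~ e  [subst: {c:=(a -> a)} | 1 pending]
  bind d := e
step 3: unify f ~ List List Int  [subst: {c:=(a -> a), d:=e} | 0 pending]
  bind f := List List Int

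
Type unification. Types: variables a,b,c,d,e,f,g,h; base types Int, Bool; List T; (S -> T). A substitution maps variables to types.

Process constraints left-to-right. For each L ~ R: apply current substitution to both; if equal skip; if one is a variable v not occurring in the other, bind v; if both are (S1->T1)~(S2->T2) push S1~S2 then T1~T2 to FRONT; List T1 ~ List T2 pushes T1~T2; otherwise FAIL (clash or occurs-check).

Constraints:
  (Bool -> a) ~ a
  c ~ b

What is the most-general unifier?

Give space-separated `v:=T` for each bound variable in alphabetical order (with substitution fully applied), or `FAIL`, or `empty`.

Answer: FAIL

Derivation:
step 1: unify (Bool -> a) ~ a  [subst: {-} | 1 pending]
  occurs-check fail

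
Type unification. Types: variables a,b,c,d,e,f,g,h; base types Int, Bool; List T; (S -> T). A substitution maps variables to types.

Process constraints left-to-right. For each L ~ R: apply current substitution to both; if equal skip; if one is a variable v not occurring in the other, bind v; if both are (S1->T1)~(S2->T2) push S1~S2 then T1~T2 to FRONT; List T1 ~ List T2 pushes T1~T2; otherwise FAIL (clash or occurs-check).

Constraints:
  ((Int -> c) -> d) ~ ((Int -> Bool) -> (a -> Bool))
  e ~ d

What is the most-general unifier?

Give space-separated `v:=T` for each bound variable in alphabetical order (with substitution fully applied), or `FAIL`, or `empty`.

Answer: c:=Bool d:=(a -> Bool) e:=(a -> Bool)

Derivation:
step 1: unify ((Int -> c) -> d) ~ ((Int -> Bool) -> (a -> Bool))  [subst: {-} | 1 pending]
  -> decompose arrow: push (Int -> c)~(Int -> Bool), d~(a -> Bool)
step 2: unify (Int -> c) ~ (Int -> Bool)  [subst: {-} | 2 pending]
  -> decompose arrow: push Int~Int, c~Bool
step 3: unify Int ~ Int  [subst: {-} | 3 pending]
  -> identical, skip
step 4: unify c ~ Bool  [subst: {-} | 2 pending]
  bind c := Bool
step 5: unify d ~ (a -> Bool)  [subst: {c:=Bool} | 1 pending]
  bind d := (a -> Bool)
step 6: unify e ~ (a -> Bool)  [subst: {c:=Bool, d:=(a -> Bool)} | 0 pending]
  bind e := (a -> Bool)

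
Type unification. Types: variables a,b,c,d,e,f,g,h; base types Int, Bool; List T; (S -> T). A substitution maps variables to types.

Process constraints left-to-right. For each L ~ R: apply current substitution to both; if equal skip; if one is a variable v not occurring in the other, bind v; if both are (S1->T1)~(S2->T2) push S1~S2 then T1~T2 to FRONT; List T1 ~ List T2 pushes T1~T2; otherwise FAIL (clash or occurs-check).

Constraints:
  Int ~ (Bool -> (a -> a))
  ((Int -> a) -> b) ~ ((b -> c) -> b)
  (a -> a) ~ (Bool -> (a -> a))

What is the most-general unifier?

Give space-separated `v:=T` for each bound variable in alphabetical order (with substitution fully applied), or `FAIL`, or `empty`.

step 1: unify Int ~ (Bool -> (a -> a))  [subst: {-} | 2 pending]
  clash: Int vs (Bool -> (a -> a))

Answer: FAIL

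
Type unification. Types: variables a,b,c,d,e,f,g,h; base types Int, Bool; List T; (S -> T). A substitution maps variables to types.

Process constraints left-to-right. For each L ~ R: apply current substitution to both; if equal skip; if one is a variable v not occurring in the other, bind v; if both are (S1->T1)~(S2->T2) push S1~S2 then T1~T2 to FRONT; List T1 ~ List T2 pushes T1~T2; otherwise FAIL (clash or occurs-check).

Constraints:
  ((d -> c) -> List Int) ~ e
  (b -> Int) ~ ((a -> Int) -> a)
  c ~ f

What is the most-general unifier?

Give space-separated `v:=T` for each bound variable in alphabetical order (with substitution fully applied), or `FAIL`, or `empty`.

step 1: unify ((d -> c) -> List Int) ~ e  [subst: {-} | 2 pending]
  bind e := ((d -> c) -> List Int)
step 2: unify (b -> Int) ~ ((a -> Int) -> a)  [subst: {e:=((d -> c) -> List Int)} | 1 pending]
  -> decompose arrow: push b~(a -> Int), Int~a
step 3: unify b ~ (a -> Int)  [subst: {e:=((d -> c) -> List Int)} | 2 pending]
  bind b := (a -> Int)
step 4: unify Int ~ a  [subst: {e:=((d -> c) -> List Int), b:=(a -> Int)} | 1 pending]
  bind a := Int
step 5: unify c ~ f  [subst: {e:=((d -> c) -> List Int), b:=(a -> Int), a:=Int} | 0 pending]
  bind c := f

Answer: a:=Int b:=(Int -> Int) c:=f e:=((d -> f) -> List Int)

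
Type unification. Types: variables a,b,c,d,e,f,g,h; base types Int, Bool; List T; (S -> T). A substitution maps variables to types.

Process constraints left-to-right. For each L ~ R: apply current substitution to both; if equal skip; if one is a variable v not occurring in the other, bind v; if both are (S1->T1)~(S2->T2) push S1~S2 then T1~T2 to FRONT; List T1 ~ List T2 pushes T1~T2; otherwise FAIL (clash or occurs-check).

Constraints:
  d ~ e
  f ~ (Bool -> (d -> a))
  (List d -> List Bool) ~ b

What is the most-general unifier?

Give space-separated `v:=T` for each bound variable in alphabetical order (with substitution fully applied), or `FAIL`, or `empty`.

Answer: b:=(List e -> List Bool) d:=e f:=(Bool -> (e -> a))

Derivation:
step 1: unify d ~ e  [subst: {-} | 2 pending]
  bind d := e
step 2: unify f ~ (Bool -> (e -> a))  [subst: {d:=e} | 1 pending]
  bind f := (Bool -> (e -> a))
step 3: unify (List e -> List Bool) ~ b  [subst: {d:=e, f:=(Bool -> (e -> a))} | 0 pending]
  bind b := (List e -> List Bool)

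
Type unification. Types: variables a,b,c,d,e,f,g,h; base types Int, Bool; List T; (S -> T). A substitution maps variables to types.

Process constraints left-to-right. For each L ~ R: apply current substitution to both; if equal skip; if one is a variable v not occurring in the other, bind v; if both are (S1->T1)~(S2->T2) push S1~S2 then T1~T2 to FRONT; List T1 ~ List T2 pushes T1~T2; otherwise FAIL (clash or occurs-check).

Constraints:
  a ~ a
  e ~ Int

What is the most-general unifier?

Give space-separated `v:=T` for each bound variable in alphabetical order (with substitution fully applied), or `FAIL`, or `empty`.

Answer: e:=Int

Derivation:
step 1: unify a ~ a  [subst: {-} | 1 pending]
  -> identical, skip
step 2: unify e ~ Int  [subst: {-} | 0 pending]
  bind e := Int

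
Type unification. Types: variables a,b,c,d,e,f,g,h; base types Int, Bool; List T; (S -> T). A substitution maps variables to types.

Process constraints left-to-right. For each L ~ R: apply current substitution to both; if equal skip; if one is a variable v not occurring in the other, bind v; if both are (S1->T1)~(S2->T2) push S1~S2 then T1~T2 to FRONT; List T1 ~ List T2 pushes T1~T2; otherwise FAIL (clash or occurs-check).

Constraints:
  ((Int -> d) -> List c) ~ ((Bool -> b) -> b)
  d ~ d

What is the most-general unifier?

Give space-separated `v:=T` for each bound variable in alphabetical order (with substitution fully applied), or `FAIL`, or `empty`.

step 1: unify ((Int -> d) -> List c) ~ ((Bool -> b) -> b)  [subst: {-} | 1 pending]
  -> decompose arrow: push (Int -> d)~(Bool -> b), List c~b
step 2: unify (Int -> d) ~ (Bool -> b)  [subst: {-} | 2 pending]
  -> decompose arrow: push Int~Bool, d~b
step 3: unify Int ~ Bool  [subst: {-} | 3 pending]
  clash: Int vs Bool

Answer: FAIL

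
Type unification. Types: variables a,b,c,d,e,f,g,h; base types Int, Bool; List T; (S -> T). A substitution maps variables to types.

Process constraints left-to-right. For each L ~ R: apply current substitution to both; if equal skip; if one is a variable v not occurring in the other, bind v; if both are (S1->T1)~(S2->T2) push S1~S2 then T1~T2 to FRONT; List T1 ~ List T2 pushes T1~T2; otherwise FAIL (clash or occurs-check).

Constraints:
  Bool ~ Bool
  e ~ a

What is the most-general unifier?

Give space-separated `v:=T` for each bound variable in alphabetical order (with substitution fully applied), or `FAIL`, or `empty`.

Answer: e:=a

Derivation:
step 1: unify Bool ~ Bool  [subst: {-} | 1 pending]
  -> identical, skip
step 2: unify e ~ a  [subst: {-} | 0 pending]
  bind e := a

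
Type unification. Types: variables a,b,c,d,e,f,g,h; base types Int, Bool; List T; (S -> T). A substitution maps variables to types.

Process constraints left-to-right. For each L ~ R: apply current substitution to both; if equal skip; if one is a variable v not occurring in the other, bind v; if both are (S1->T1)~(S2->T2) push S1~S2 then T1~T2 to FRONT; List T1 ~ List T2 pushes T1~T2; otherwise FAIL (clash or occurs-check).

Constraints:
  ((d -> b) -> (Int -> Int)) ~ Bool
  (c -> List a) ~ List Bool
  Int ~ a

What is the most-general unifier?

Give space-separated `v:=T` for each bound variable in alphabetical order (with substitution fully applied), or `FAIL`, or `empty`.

Answer: FAIL

Derivation:
step 1: unify ((d -> b) -> (Int -> Int)) ~ Bool  [subst: {-} | 2 pending]
  clash: ((d -> b) -> (Int -> Int)) vs Bool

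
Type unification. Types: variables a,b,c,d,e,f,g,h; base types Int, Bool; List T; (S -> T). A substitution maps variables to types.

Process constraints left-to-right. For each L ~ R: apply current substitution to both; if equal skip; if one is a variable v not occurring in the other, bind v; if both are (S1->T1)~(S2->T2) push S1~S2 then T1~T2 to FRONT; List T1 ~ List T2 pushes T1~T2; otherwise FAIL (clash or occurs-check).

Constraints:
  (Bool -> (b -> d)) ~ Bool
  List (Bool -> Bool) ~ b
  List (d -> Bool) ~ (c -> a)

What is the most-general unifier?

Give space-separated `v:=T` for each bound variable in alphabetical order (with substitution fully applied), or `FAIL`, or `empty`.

Answer: FAIL

Derivation:
step 1: unify (Bool -> (b -> d)) ~ Bool  [subst: {-} | 2 pending]
  clash: (Bool -> (b -> d)) vs Bool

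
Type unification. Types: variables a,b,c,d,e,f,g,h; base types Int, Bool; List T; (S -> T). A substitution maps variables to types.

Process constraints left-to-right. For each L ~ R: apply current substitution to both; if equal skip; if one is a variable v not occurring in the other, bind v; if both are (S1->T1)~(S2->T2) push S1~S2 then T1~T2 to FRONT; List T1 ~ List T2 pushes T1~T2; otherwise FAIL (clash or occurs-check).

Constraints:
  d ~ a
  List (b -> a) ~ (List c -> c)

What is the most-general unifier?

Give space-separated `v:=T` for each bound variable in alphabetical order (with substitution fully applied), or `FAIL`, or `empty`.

Answer: FAIL

Derivation:
step 1: unify d ~ a  [subst: {-} | 1 pending]
  bind d := a
step 2: unify List (b -> a) ~ (List c -> c)  [subst: {d:=a} | 0 pending]
  clash: List (b -> a) vs (List c -> c)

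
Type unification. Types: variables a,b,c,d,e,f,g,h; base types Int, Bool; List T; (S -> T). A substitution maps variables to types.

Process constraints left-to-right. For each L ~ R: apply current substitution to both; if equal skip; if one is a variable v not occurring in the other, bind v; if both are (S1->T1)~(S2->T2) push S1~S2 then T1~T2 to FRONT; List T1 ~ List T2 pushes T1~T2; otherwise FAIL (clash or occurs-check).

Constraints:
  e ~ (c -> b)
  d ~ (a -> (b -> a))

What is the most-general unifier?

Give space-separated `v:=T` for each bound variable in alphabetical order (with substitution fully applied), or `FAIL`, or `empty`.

Answer: d:=(a -> (b -> a)) e:=(c -> b)

Derivation:
step 1: unify e ~ (c -> b)  [subst: {-} | 1 pending]
  bind e := (c -> b)
step 2: unify d ~ (a -> (b -> a))  [subst: {e:=(c -> b)} | 0 pending]
  bind d := (a -> (b -> a))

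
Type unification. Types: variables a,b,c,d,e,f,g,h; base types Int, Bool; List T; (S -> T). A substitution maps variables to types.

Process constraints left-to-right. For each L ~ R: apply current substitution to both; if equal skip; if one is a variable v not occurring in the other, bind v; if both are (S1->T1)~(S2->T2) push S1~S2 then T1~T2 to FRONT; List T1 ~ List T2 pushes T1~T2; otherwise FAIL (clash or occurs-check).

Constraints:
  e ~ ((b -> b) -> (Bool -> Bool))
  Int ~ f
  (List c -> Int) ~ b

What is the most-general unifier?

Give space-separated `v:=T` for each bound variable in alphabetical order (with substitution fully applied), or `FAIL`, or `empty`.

Answer: b:=(List c -> Int) e:=(((List c -> Int) -> (List c -> Int)) -> (Bool -> Bool)) f:=Int

Derivation:
step 1: unify e ~ ((b -> b) -> (Bool -> Bool))  [subst: {-} | 2 pending]
  bind e := ((b -> b) -> (Bool -> Bool))
step 2: unify Int ~ f  [subst: {e:=((b -> b) -> (Bool -> Bool))} | 1 pending]
  bind f := Int
step 3: unify (List c -> Int) ~ b  [subst: {e:=((b -> b) -> (Bool -> Bool)), f:=Int} | 0 pending]
  bind b := (List c -> Int)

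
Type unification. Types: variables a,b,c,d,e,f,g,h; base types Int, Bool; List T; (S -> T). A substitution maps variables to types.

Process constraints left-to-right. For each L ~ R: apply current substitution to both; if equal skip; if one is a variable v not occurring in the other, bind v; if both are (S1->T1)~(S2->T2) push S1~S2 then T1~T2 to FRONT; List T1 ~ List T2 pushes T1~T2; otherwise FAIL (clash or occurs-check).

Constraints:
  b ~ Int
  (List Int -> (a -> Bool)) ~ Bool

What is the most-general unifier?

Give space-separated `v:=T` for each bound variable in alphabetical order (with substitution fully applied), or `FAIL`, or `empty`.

Answer: FAIL

Derivation:
step 1: unify b ~ Int  [subst: {-} | 1 pending]
  bind b := Int
step 2: unify (List Int -> (a -> Bool)) ~ Bool  [subst: {b:=Int} | 0 pending]
  clash: (List Int -> (a -> Bool)) vs Bool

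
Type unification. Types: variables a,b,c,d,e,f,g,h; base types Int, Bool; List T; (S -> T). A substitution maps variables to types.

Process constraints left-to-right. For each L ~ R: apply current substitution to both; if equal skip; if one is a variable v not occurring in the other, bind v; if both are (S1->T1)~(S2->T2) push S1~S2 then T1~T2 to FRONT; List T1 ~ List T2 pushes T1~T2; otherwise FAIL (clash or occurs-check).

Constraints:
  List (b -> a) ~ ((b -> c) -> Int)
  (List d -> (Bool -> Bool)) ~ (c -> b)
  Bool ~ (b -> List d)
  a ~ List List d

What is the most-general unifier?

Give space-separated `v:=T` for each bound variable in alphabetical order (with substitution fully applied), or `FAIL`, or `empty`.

Answer: FAIL

Derivation:
step 1: unify List (b -> a) ~ ((b -> c) -> Int)  [subst: {-} | 3 pending]
  clash: List (b -> a) vs ((b -> c) -> Int)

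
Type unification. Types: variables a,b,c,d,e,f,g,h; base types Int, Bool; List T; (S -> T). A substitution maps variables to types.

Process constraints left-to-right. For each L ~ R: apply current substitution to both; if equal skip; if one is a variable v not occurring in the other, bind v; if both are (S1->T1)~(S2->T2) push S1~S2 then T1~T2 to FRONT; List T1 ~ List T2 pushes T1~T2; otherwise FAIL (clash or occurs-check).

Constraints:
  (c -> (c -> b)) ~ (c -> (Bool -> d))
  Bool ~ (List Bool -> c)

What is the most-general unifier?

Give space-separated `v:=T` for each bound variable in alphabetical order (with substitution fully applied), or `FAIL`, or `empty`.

step 1: unify (c -> (c -> b)) ~ (c -> (Bool -> d))  [subst: {-} | 1 pending]
  -> decompose arrow: push c~c, (c -> b)~(Bool -> d)
step 2: unify c ~ c  [subst: {-} | 2 pending]
  -> identical, skip
step 3: unify (c -> b) ~ (Bool -> d)  [subst: {-} | 1 pending]
  -> decompose arrow: push c~Bool, b~d
step 4: unify c ~ Bool  [subst: {-} | 2 pending]
  bind c := Bool
step 5: unify b ~ d  [subst: {c:=Bool} | 1 pending]
  bind b := d
step 6: unify Bool ~ (List Bool -> Bool)  [subst: {c:=Bool, b:=d} | 0 pending]
  clash: Bool vs (List Bool -> Bool)

Answer: FAIL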